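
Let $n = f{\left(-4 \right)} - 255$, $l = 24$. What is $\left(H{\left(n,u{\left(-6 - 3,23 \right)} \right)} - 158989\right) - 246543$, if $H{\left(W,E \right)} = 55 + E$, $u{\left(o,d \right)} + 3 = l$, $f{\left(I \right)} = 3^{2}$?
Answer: $-405456$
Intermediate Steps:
$f{\left(I \right)} = 9$
$n = -246$ ($n = 9 - 255 = -246$)
$u{\left(o,d \right)} = 21$ ($u{\left(o,d \right)} = -3 + 24 = 21$)
$\left(H{\left(n,u{\left(-6 - 3,23 \right)} \right)} - 158989\right) - 246543 = \left(\left(55 + 21\right) - 158989\right) - 246543 = \left(76 - 158989\right) - 246543 = -158913 - 246543 = -405456$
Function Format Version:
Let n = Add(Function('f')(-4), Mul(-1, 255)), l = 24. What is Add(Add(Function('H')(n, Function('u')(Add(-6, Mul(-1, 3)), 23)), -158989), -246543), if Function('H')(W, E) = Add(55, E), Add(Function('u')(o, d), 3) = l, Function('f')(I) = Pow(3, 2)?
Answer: -405456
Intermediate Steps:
Function('f')(I) = 9
n = -246 (n = Add(9, Mul(-1, 255)) = Add(9, -255) = -246)
Function('u')(o, d) = 21 (Function('u')(o, d) = Add(-3, 24) = 21)
Add(Add(Function('H')(n, Function('u')(Add(-6, Mul(-1, 3)), 23)), -158989), -246543) = Add(Add(Add(55, 21), -158989), -246543) = Add(Add(76, -158989), -246543) = Add(-158913, -246543) = -405456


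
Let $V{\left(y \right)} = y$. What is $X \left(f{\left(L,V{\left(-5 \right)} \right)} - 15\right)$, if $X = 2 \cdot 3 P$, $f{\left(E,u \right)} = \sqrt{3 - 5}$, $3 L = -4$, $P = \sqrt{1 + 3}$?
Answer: $-180 + 12 i \sqrt{2} \approx -180.0 + 16.971 i$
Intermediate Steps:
$P = 2$ ($P = \sqrt{4} = 2$)
$L = - \frac{4}{3}$ ($L = \frac{1}{3} \left(-4\right) = - \frac{4}{3} \approx -1.3333$)
$f{\left(E,u \right)} = i \sqrt{2}$ ($f{\left(E,u \right)} = \sqrt{-2} = i \sqrt{2}$)
$X = 12$ ($X = 2 \cdot 3 \cdot 2 = 6 \cdot 2 = 12$)
$X \left(f{\left(L,V{\left(-5 \right)} \right)} - 15\right) = 12 \left(i \sqrt{2} - 15\right) = 12 \left(-15 + i \sqrt{2}\right) = -180 + 12 i \sqrt{2}$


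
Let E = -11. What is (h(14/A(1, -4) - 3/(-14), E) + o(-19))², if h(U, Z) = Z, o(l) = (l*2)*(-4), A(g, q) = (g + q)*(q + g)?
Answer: 19881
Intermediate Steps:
A(g, q) = (g + q)² (A(g, q) = (g + q)*(g + q) = (g + q)²)
o(l) = -8*l (o(l) = (2*l)*(-4) = -8*l)
(h(14/A(1, -4) - 3/(-14), E) + o(-19))² = (-11 - 8*(-19))² = (-11 + 152)² = 141² = 19881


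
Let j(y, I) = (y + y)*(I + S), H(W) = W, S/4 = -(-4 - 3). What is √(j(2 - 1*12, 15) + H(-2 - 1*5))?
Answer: 17*I*√3 ≈ 29.445*I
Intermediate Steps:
S = 28 (S = 4*(-(-4 - 3)) = 4*(-1*(-7)) = 4*7 = 28)
j(y, I) = 2*y*(28 + I) (j(y, I) = (y + y)*(I + 28) = (2*y)*(28 + I) = 2*y*(28 + I))
√(j(2 - 1*12, 15) + H(-2 - 1*5)) = √(2*(2 - 1*12)*(28 + 15) + (-2 - 1*5)) = √(2*(2 - 12)*43 + (-2 - 5)) = √(2*(-10)*43 - 7) = √(-860 - 7) = √(-867) = 17*I*√3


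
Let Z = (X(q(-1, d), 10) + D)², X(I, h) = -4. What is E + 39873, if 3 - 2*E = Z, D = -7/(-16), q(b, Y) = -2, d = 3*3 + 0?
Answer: 20412495/512 ≈ 39868.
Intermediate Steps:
d = 9 (d = 9 + 0 = 9)
D = 7/16 (D = -7*(-1/16) = 7/16 ≈ 0.43750)
Z = 3249/256 (Z = (-4 + 7/16)² = (-57/16)² = 3249/256 ≈ 12.691)
E = -2481/512 (E = 3/2 - ½*3249/256 = 3/2 - 3249/512 = -2481/512 ≈ -4.8457)
E + 39873 = -2481/512 + 39873 = 20412495/512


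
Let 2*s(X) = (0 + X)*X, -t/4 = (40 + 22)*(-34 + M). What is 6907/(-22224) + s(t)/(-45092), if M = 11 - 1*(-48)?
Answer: -106864182611/250531152 ≈ -426.55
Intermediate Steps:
M = 59 (M = 11 + 48 = 59)
t = -6200 (t = -4*(40 + 22)*(-34 + 59) = -248*25 = -4*1550 = -6200)
s(X) = X²/2 (s(X) = ((0 + X)*X)/2 = (X*X)/2 = X²/2)
6907/(-22224) + s(t)/(-45092) = 6907/(-22224) + ((½)*(-6200)²)/(-45092) = 6907*(-1/22224) + ((½)*38440000)*(-1/45092) = -6907/22224 + 19220000*(-1/45092) = -6907/22224 - 4805000/11273 = -106864182611/250531152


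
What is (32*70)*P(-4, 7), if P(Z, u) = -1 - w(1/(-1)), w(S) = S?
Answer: 0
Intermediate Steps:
P(Z, u) = 0 (P(Z, u) = -1 - 1/(-1) = -1 - 1*(-1) = -1 + 1 = 0)
(32*70)*P(-4, 7) = (32*70)*0 = 2240*0 = 0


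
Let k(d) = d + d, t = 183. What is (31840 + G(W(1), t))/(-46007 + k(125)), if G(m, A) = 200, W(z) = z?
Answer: -32040/45757 ≈ -0.70022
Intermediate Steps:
k(d) = 2*d
(31840 + G(W(1), t))/(-46007 + k(125)) = (31840 + 200)/(-46007 + 2*125) = 32040/(-46007 + 250) = 32040/(-45757) = 32040*(-1/45757) = -32040/45757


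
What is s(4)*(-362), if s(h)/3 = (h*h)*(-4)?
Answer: 69504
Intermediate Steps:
s(h) = -12*h² (s(h) = 3*((h*h)*(-4)) = 3*(h²*(-4)) = 3*(-4*h²) = -12*h²)
s(4)*(-362) = -12*4²*(-362) = -12*16*(-362) = -192*(-362) = 69504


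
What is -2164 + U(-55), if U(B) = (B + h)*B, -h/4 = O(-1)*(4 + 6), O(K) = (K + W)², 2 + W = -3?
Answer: 80061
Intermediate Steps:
W = -5 (W = -2 - 3 = -5)
O(K) = (-5 + K)² (O(K) = (K - 5)² = (-5 + K)²)
h = -1440 (h = -4*(-5 - 1)²*(4 + 6) = -4*(-6)²*10 = -144*10 = -4*360 = -1440)
U(B) = B*(-1440 + B) (U(B) = (B - 1440)*B = (-1440 + B)*B = B*(-1440 + B))
-2164 + U(-55) = -2164 - 55*(-1440 - 55) = -2164 - 55*(-1495) = -2164 + 82225 = 80061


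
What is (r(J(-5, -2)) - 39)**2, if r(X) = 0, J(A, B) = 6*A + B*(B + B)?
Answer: 1521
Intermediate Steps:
J(A, B) = 2*B**2 + 6*A (J(A, B) = 6*A + B*(2*B) = 6*A + 2*B**2 = 2*B**2 + 6*A)
(r(J(-5, -2)) - 39)**2 = (0 - 39)**2 = (-39)**2 = 1521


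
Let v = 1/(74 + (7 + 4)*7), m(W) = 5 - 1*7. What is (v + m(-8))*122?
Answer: -36722/151 ≈ -243.19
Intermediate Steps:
m(W) = -2 (m(W) = 5 - 7 = -2)
v = 1/151 (v = 1/(74 + 11*7) = 1/(74 + 77) = 1/151 ≈ 0.0066225)
(v + m(-8))*122 = (1/151 - 2)*122 = -301/151*122 = -36722/151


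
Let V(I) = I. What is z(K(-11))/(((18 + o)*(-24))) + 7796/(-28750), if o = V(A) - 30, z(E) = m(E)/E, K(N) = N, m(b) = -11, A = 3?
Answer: -827593/3105000 ≈ -0.26654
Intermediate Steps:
z(E) = -11/E
o = -27 (o = 3 - 30 = -27)
z(K(-11))/(((18 + o)*(-24))) + 7796/(-28750) = (-11/(-11))/(((18 - 27)*(-24))) + 7796/(-28750) = (-11*(-1/11))/((-9*(-24))) + 7796*(-1/28750) = 1/216 - 3898/14375 = -827593/3105000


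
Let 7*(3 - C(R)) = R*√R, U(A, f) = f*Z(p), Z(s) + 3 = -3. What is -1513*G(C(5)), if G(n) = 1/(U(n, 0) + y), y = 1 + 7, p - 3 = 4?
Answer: -1513/8 ≈ -189.13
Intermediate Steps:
p = 7 (p = 3 + 4 = 7)
Z(s) = -6 (Z(s) = -3 - 3 = -6)
U(A, f) = -6*f (U(A, f) = f*(-6) = -6*f)
C(R) = 3 - R^(3/2)/7 (C(R) = 3 - R*√R/7 = 3 - R^(3/2)/7)
y = 8
G(n) = ⅛ (G(n) = 1/(-6*0 + 8) = 1/(0 + 8) = 1/8 = ⅛)
-1513*G(C(5)) = -1513*⅛ = -1513/8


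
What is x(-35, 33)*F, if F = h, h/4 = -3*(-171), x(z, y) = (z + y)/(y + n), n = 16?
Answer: -4104/49 ≈ -83.755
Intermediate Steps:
x(z, y) = (y + z)/(16 + y) (x(z, y) = (z + y)/(y + 16) = (y + z)/(16 + y))
h = 2052 (h = 4*(-3*(-171)) = 4*513 = 2052)
F = 2052
x(-35, 33)*F = ((33 - 35)/(16 + 33))*2052 = (-2/49)*2052 = ((1/49)*(-2))*2052 = -2/49*2052 = -4104/49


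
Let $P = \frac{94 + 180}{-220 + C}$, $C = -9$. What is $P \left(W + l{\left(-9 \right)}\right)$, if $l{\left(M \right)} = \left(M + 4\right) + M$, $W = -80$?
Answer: $\frac{25756}{229} \approx 112.47$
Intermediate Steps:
$l{\left(M \right)} = 4 + 2 M$ ($l{\left(M \right)} = \left(4 + M\right) + M = 4 + 2 M$)
$P = - \frac{274}{229}$ ($P = \frac{94 + 180}{-220 - 9} = \frac{274}{-229} = 274 \left(- \frac{1}{229}\right) = - \frac{274}{229} \approx -1.1965$)
$P \left(W + l{\left(-9 \right)}\right) = - \frac{274 \left(-80 + \left(4 + 2 \left(-9\right)\right)\right)}{229} = - \frac{274 \left(-80 + \left(4 - 18\right)\right)}{229} = - \frac{274 \left(-80 - 14\right)}{229} = \left(- \frac{274}{229}\right) \left(-94\right) = \frac{25756}{229}$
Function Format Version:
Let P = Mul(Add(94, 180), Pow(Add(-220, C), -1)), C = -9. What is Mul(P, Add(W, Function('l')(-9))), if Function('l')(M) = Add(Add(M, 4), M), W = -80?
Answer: Rational(25756, 229) ≈ 112.47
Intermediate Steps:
Function('l')(M) = Add(4, Mul(2, M)) (Function('l')(M) = Add(Add(4, M), M) = Add(4, Mul(2, M)))
P = Rational(-274, 229) (P = Mul(Add(94, 180), Pow(Add(-220, -9), -1)) = Mul(274, Pow(-229, -1)) = Mul(274, Rational(-1, 229)) = Rational(-274, 229) ≈ -1.1965)
Mul(P, Add(W, Function('l')(-9))) = Mul(Rational(-274, 229), Add(-80, Add(4, Mul(2, -9)))) = Mul(Rational(-274, 229), Add(-80, Add(4, -18))) = Mul(Rational(-274, 229), Add(-80, -14)) = Mul(Rational(-274, 229), -94) = Rational(25756, 229)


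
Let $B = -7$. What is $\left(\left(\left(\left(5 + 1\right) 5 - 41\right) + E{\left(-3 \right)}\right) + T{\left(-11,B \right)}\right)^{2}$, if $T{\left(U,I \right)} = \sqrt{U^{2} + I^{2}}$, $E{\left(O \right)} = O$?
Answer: $\left(-14 + \sqrt{170}\right)^{2} \approx 0.92467$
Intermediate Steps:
$T{\left(U,I \right)} = \sqrt{I^{2} + U^{2}}$
$\left(\left(\left(\left(5 + 1\right) 5 - 41\right) + E{\left(-3 \right)}\right) + T{\left(-11,B \right)}\right)^{2} = \left(\left(\left(\left(5 + 1\right) 5 - 41\right) - 3\right) + \sqrt{\left(-7\right)^{2} + \left(-11\right)^{2}}\right)^{2} = \left(\left(\left(6 \cdot 5 - 41\right) - 3\right) + \sqrt{49 + 121}\right)^{2} = \left(\left(\left(30 - 41\right) - 3\right) + \sqrt{170}\right)^{2} = \left(\left(-11 - 3\right) + \sqrt{170}\right)^{2} = \left(-14 + \sqrt{170}\right)^{2}$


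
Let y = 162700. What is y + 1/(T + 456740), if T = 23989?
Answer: 78214608301/480729 ≈ 1.6270e+5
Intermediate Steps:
y + 1/(T + 456740) = 162700 + 1/(23989 + 456740) = 162700 + 1/480729 = 78214608301/480729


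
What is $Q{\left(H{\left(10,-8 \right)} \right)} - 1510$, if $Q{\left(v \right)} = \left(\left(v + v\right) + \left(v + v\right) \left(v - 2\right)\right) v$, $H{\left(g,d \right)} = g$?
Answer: $290$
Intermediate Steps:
$Q{\left(v \right)} = v \left(2 v + 2 v \left(-2 + v\right)\right)$ ($Q{\left(v \right)} = \left(2 v + 2 v \left(-2 + v\right)\right) v = v \left(2 v + 2 v \left(-2 + v\right)\right)$)
$Q{\left(H{\left(10,-8 \right)} \right)} - 1510 = 2 \cdot 10^{2} \left(-1 + 10\right) - 1510 = 2 \cdot 100 \cdot 9 - 1510 = 1800 - 1510 = 290$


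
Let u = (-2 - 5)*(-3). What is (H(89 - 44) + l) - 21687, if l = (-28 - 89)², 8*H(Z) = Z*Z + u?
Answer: -30969/4 ≈ -7742.3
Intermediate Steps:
u = 21 (u = -7*(-3) = 21)
H(Z) = 21/8 + Z²/8 (H(Z) = (Z*Z + 21)/8 = (Z² + 21)/8 = (21 + Z²)/8 = 21/8 + Z²/8)
l = 13689 (l = (-117)² = 13689)
(H(89 - 44) + l) - 21687 = ((21/8 + (89 - 44)²/8) + 13689) - 21687 = ((21/8 + (⅛)*45²) + 13689) - 21687 = ((21/8 + (⅛)*2025) + 13689) - 21687 = ((21/8 + 2025/8) + 13689) - 21687 = (1023/4 + 13689) - 21687 = 55779/4 - 21687 = -30969/4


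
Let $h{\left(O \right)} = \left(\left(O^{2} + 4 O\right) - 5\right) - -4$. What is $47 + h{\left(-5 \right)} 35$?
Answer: $187$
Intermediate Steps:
$h{\left(O \right)} = -1 + O^{2} + 4 O$ ($h{\left(O \right)} = \left(-5 + O^{2} + 4 O\right) + 4 = -1 + O^{2} + 4 O$)
$47 + h{\left(-5 \right)} 35 = 47 + \left(-1 + \left(-5\right)^{2} + 4 \left(-5\right)\right) 35 = 47 + \left(-1 + 25 - 20\right) 35 = 47 + 4 \cdot 35 = 47 + 140 = 187$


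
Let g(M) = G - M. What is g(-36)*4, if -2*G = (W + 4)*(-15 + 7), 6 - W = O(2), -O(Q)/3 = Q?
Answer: 400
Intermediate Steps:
O(Q) = -3*Q
W = 12 (W = 6 - (-3)*2 = 6 - 1*(-6) = 6 + 6 = 12)
G = 64 (G = -(12 + 4)*(-15 + 7)/2 = -8*(-8) = -½*(-128) = 64)
g(M) = 64 - M
g(-36)*4 = (64 - 1*(-36))*4 = (64 + 36)*4 = 100*4 = 400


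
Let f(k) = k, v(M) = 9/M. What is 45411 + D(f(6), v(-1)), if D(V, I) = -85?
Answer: 45326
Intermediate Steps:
45411 + D(f(6), v(-1)) = 45411 - 85 = 45326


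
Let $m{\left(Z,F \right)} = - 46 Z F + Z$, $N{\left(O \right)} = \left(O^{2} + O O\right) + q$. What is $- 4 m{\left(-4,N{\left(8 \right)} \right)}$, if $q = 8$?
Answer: $-100080$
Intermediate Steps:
$N{\left(O \right)} = 8 + 2 O^{2}$ ($N{\left(O \right)} = \left(O^{2} + O O\right) + 8 = \left(O^{2} + O^{2}\right) + 8 = 2 O^{2} + 8 = 8 + 2 O^{2}$)
$m{\left(Z,F \right)} = Z - 46 F Z$ ($m{\left(Z,F \right)} = - 46 F Z + Z = Z - 46 F Z$)
$- 4 m{\left(-4,N{\left(8 \right)} \right)} = - 4 \left(- 4 \left(1 - 46 \left(8 + 2 \cdot 8^{2}\right)\right)\right) = - 4 \left(- 4 \left(1 - 46 \left(8 + 2 \cdot 64\right)\right)\right) = - 4 \left(- 4 \left(1 - 46 \left(8 + 128\right)\right)\right) = - 4 \left(- 4 \left(1 - 6256\right)\right) = - 4 \left(\left(-4\right) \left(-6255\right)\right) = \left(-4\right) 25020 = -100080$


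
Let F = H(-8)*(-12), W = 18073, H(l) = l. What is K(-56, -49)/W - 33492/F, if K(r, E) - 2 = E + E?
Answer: -50442511/144584 ≈ -348.88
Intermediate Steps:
K(r, E) = 2 + 2*E (K(r, E) = 2 + (E + E) = 2 + 2*E)
F = 96 (F = -8*(-12) = 96)
K(-56, -49)/W - 33492/F = (2 + 2*(-49))/18073 - 33492/96 = (2 - 98)*(1/18073) - 33492*1/96 = -96*1/18073 - 2791/8 = -96/18073 - 2791/8 = -50442511/144584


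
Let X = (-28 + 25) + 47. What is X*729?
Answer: 32076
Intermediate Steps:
X = 44 (X = -3 + 47 = 44)
X*729 = 44*729 = 32076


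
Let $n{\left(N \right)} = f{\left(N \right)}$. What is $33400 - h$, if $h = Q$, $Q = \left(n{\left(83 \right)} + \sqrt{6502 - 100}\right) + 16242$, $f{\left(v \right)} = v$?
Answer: $17075 - \sqrt{6402} \approx 16995.0$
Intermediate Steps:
$n{\left(N \right)} = N$
$Q = 16325 + \sqrt{6402}$ ($Q = \left(83 + \sqrt{6502 - 100}\right) + 16242 = \left(83 + \sqrt{6402}\right) + 16242 = 16325 + \sqrt{6402} \approx 16405.0$)
$h = 16325 + \sqrt{6402} \approx 16405.0$
$33400 - h = 33400 - \left(16325 + \sqrt{6402}\right) = 17075 - \sqrt{6402}$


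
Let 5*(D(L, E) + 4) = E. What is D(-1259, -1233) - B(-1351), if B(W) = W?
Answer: 5502/5 ≈ 1100.4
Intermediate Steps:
D(L, E) = -4 + E/5
D(-1259, -1233) - B(-1351) = (-4 + (1/5)*(-1233)) - 1*(-1351) = (-4 - 1233/5) + 1351 = -1253/5 + 1351 = 5502/5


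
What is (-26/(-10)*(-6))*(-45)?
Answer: 702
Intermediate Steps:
(-26/(-10)*(-6))*(-45) = (-26*(-1/10)*(-6))*(-45) = ((13/5)*(-6))*(-45) = -78/5*(-45) = 702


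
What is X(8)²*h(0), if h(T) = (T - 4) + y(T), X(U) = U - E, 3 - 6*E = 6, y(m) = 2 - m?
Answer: -289/2 ≈ -144.50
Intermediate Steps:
E = -½ (E = ½ - ⅙*6 = ½ - 1 = -½ ≈ -0.50000)
X(U) = ½ + U (X(U) = U - 1*(-½) = U + ½ = ½ + U)
h(T) = -2 (h(T) = (T - 4) + (2 - T) = (-4 + T) + (2 - T) = -2)
X(8)²*h(0) = (½ + 8)²*(-2) = (17/2)²*(-2) = (289/4)*(-2) = -289/2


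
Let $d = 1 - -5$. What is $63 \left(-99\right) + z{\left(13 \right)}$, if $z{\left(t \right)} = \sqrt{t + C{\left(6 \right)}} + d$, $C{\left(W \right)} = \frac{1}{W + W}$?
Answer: $-6231 + \frac{\sqrt{471}}{6} \approx -6227.4$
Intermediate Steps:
$d = 6$ ($d = 1 + 5 = 6$)
$C{\left(W \right)} = \frac{1}{2 W}$
$z{\left(t \right)} = 6 + \sqrt{\frac{1}{12} + t}$ ($z{\left(t \right)} = \sqrt{t + \frac{1}{2 \cdot 6}} + 6 = \sqrt{t + \frac{1}{2} \cdot \frac{1}{6}} + 6 = \sqrt{t + \frac{1}{12}} + 6 = \sqrt{\frac{1}{12} + t} + 6 = 6 + \sqrt{\frac{1}{12} + t}$)
$63 \left(-99\right) + z{\left(13 \right)} = 63 \left(-99\right) + \left(6 + \frac{\sqrt{3 + 36 \cdot 13}}{6}\right) = -6237 + \left(6 + \frac{\sqrt{3 + 468}}{6}\right) = -6237 + \left(6 + \frac{\sqrt{471}}{6}\right) = -6231 + \frac{\sqrt{471}}{6}$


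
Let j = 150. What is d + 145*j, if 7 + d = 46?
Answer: 21789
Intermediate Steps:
d = 39 (d = -7 + 46 = 39)
d + 145*j = 39 + 145*150 = 39 + 21750 = 21789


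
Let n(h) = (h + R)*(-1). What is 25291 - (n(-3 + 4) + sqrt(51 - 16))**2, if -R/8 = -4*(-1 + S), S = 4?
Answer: 15847 + 194*sqrt(35) ≈ 16995.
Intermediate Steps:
R = 96 (R = -(-32)*(-1 + 4) = -(-32)*3 = -8*(-12) = 96)
n(h) = -96 - h (n(h) = (h + 96)*(-1) = (96 + h)*(-1) = -96 - h)
25291 - (n(-3 + 4) + sqrt(51 - 16))**2 = 25291 - ((-96 - (-3 + 4)) + sqrt(51 - 16))**2 = 25291 - ((-96 - 1*1) + sqrt(35))**2 = 25291 - ((-96 - 1) + sqrt(35))**2 = 25291 - (-97 + sqrt(35))**2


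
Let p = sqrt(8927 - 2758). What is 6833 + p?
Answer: 6833 + sqrt(6169) ≈ 6911.5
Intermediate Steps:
p = sqrt(6169) ≈ 78.543
6833 + p = 6833 + sqrt(6169)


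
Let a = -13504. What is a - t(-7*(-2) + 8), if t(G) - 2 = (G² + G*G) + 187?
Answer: -14661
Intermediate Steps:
t(G) = 189 + 2*G² (t(G) = 2 + ((G² + G*G) + 187) = 2 + ((G² + G²) + 187) = 2 + (2*G² + 187) = 2 + (187 + 2*G²) = 189 + 2*G²)
a - t(-7*(-2) + 8) = -13504 - (189 + 2*(-7*(-2) + 8)²) = -13504 - (189 + 2*(14 + 8)²) = -13504 - (189 + 2*22²) = -13504 - (189 + 2*484) = -13504 - (189 + 968) = -13504 - 1*1157 = -13504 - 1157 = -14661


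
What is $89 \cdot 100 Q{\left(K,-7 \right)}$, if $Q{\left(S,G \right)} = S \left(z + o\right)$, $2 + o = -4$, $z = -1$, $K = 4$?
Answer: $-249200$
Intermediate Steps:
$o = -6$ ($o = -2 - 4 = -6$)
$Q{\left(S,G \right)} = - 7 S$ ($Q{\left(S,G \right)} = S \left(-1 - 6\right) = S \left(-7\right) = - 7 S$)
$89 \cdot 100 Q{\left(K,-7 \right)} = 89 \cdot 100 \left(\left(-7\right) 4\right) = 8900 \left(-28\right) = -249200$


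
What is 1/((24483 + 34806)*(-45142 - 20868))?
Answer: -1/3913666890 ≈ -2.5551e-10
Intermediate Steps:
1/((24483 + 34806)*(-45142 - 20868)) = 1/(59289*(-66010)) = 1/(-3913666890) = -1/3913666890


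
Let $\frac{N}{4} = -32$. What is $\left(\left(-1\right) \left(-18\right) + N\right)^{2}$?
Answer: $12100$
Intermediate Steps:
$N = -128$ ($N = 4 \left(-32\right) = -128$)
$\left(\left(-1\right) \left(-18\right) + N\right)^{2} = \left(\left(-1\right) \left(-18\right) - 128\right)^{2} = \left(18 - 128\right)^{2} = \left(-110\right)^{2} = 12100$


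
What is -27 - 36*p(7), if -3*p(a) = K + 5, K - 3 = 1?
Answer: 81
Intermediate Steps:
K = 4 (K = 3 + 1 = 4)
p(a) = -3 (p(a) = -(4 + 5)/3 = -1/3*9 = -3)
-27 - 36*p(7) = -27 - 36*(-3) = -27 + 108 = 81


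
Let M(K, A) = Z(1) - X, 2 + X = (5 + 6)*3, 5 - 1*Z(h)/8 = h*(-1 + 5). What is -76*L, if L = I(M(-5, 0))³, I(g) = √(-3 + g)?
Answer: 1976*I*√26 ≈ 10076.0*I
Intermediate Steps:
Z(h) = 40 - 32*h (Z(h) = 40 - 8*h*(-1 + 5) = 40 - 8*h*4 = 40 - 32*h)
X = 31 (X = -2 + (5 + 6)*3 = -2 + 11*3 = -2 + 33 = 31)
M(K, A) = -23 (M(K, A) = (40 - 32*1) - 1*31 = (40 - 32) - 31 = 8 - 31 = -23)
L = -26*I*√26 (L = (√(-3 - 23))³ = (√(-26))³ = (I*√26)³ = -26*I*√26 ≈ -132.57*I)
-76*L = -(-1976)*I*√26 = 1976*I*√26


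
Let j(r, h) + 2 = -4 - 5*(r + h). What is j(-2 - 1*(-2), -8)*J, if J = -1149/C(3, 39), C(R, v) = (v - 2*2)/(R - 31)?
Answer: 156264/5 ≈ 31253.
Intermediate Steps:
C(R, v) = (-4 + v)/(-31 + R) (C(R, v) = (v - 4)/(-31 + R) = (-4 + v)/(-31 + R))
j(r, h) = -6 - 5*h - 5*r (j(r, h) = -2 + (-4 - 5*(r + h)) = -2 + (-4 - 5*(h + r)) = -2 + (-4 + (-5*h - 5*r)) = -2 + (-4 - 5*h - 5*r) = -6 - 5*h - 5*r)
J = 4596/5 (J = -1149*(-31 + 3)/(-4 + 39) = -1149/(35/(-28)) = -1149/((-1/28*35)) = -1149/(-5/4) = -1149*(-⅘) = 4596/5 ≈ 919.20)
j(-2 - 1*(-2), -8)*J = (-6 - 5*(-8) - 5*(-2 - 1*(-2)))*(4596/5) = (-6 + 40 - 5*(-2 + 2))*(4596/5) = (-6 + 40 - 5*0)*(4596/5) = (-6 + 40 + 0)*(4596/5) = 34*(4596/5) = 156264/5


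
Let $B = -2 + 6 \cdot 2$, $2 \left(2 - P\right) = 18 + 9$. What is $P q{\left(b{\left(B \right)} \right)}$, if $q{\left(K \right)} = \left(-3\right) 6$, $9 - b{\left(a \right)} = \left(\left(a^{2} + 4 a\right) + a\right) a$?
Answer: $207$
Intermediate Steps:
$P = - \frac{23}{2}$ ($P = 2 - \frac{18 + 9}{2} = 2 - \frac{27}{2} = - \frac{23}{2} \approx -11.5$)
$B = 10$ ($B = -2 + 12 = 10$)
$b{\left(a \right)} = 9 - a \left(a^{2} + 5 a\right)$ ($b{\left(a \right)} = 9 - \left(\left(a^{2} + 4 a\right) + a\right) a = 9 - \left(a^{2} + 5 a\right) a = 9 - a \left(a^{2} + 5 a\right)$)
$q{\left(K \right)} = -18$
$P q{\left(b{\left(B \right)} \right)} = \left(- \frac{23}{2}\right) \left(-18\right) = 207$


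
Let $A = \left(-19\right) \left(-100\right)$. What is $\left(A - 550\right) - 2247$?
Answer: $-897$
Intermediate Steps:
$A = 1900$
$\left(A - 550\right) - 2247 = \left(1900 - 550\right) - 2247 = 1350 - 2247 = -897$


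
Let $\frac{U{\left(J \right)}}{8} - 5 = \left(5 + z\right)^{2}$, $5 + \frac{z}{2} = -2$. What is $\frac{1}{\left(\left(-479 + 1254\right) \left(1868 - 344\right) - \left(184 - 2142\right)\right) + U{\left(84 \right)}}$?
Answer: $\frac{1}{1183746} \approx 8.4478 \cdot 10^{-7}$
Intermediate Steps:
$z = -14$ ($z = -10 + 2 \left(-2\right) = -10 - 4 = -14$)
$U{\left(J \right)} = 688$ ($U{\left(J \right)} = 40 + 8 \left(5 - 14\right)^{2} = 40 + 8 \left(-9\right)^{2} = 40 + 8 \cdot 81 = 40 + 648 = 688$)
$\frac{1}{\left(\left(-479 + 1254\right) \left(1868 - 344\right) - \left(184 - 2142\right)\right) + U{\left(84 \right)}} = \frac{1}{\left(\left(-479 + 1254\right) \left(1868 - 344\right) - \left(184 - 2142\right)\right) + 688} = \frac{1}{\left(775 \cdot 1524 - \left(184 - 2142\right)\right) + 688} = \frac{1}{\left(1181100 - -1958\right) + 688} = \frac{1}{\left(1181100 + 1958\right) + 688} = \frac{1}{1183058 + 688} = \frac{1}{1183746}$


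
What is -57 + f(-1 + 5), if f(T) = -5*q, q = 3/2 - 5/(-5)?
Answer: -139/2 ≈ -69.500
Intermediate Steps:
q = 5/2 (q = 3*(½) - 5*(-⅕) = 3/2 + 1 = 5/2 ≈ 2.5000)
f(T) = -25/2 (f(T) = -5*5/2 = -25/2)
-57 + f(-1 + 5) = -57 - 25/2 = -139/2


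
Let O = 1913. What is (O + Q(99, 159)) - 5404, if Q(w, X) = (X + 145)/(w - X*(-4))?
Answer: -2565581/735 ≈ -3490.6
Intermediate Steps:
Q(w, X) = (145 + X)/(w + 4*X)
(O + Q(99, 159)) - 5404 = (1913 + (145 + 159)/(99 + 4*159)) - 5404 = (1913 + 304/(99 + 636)) - 5404 = (1913 + 304/735) - 5404 = 1406359/735 - 5404 = -2565581/735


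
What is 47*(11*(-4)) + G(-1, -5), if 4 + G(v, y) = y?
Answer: -2077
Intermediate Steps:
G(v, y) = -4 + y
47*(11*(-4)) + G(-1, -5) = 47*(11*(-4)) + (-4 - 5) = 47*(-44) - 9 = -2068 - 9 = -2077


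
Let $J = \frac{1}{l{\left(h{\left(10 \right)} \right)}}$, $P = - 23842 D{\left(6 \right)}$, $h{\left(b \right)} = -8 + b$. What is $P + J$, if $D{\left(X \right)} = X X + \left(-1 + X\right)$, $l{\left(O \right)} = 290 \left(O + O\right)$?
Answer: $- \frac{1133925519}{1160} \approx -9.7752 \cdot 10^{5}$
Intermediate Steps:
$l{\left(O \right)} = 580 O$ ($l{\left(O \right)} = 290 \cdot 2 O = 580 O$)
$D{\left(X \right)} = -1 + X + X^{2}$ ($D{\left(X \right)} = X^{2} + \left(-1 + X\right) = -1 + X + X^{2}$)
$P = -977522$ ($P = - 23842 \left(-1 + 6 + 6^{2}\right) = - 23842 \left(-1 + 6 + 36\right) = \left(-23842\right) 41 = -977522$)
$J = \frac{1}{1160}$ ($J = \frac{1}{580 \left(-8 + 10\right)} = \frac{1}{580 \cdot 2} = \frac{1}{1160} \approx 0.00086207$)
$P + J = -977522 + \frac{1}{1160} = - \frac{1133925519}{1160}$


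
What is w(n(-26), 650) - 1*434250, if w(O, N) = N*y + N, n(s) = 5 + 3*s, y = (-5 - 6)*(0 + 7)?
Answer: -483650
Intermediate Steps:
y = -77 (y = -11*7 = -77)
w(O, N) = -76*N (w(O, N) = N*(-77) + N = -77*N + N = -76*N)
w(n(-26), 650) - 1*434250 = -76*650 - 1*434250 = -49400 - 434250 = -483650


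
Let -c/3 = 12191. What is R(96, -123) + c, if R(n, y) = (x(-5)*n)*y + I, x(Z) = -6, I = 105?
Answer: 34380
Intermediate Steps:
R(n, y) = 105 - 6*n*y (R(n, y) = (-6*n)*y + 105 = -6*n*y + 105 = 105 - 6*n*y)
c = -36573 (c = -3*12191 = -36573)
R(96, -123) + c = (105 - 6*96*(-123)) - 36573 = (105 + 70848) - 36573 = 70953 - 36573 = 34380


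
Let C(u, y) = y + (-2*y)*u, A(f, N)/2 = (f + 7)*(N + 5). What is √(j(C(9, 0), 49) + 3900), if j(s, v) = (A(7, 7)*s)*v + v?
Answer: √3949 ≈ 62.841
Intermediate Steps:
A(f, N) = 2*(5 + N)*(7 + f) (A(f, N) = 2*((f + 7)*(N + 5)) = 2*((7 + f)*(5 + N)) = 2*((5 + N)*(7 + f)) = 2*(5 + N)*(7 + f))
C(u, y) = y - 2*u*y
j(s, v) = v + 336*s*v (j(s, v) = ((70 + 10*7 + 14*7 + 2*7*7)*s)*v + v = ((70 + 70 + 98 + 98)*s)*v + v = (336*s)*v + v = 336*s*v + v = v + 336*s*v)
√(j(C(9, 0), 49) + 3900) = √(49*(1 + 336*(0*(1 - 2*9))) + 3900) = √(49*(1 + 336*(0*(1 - 18))) + 3900) = √(49*(1 + 336*(0*(-17))) + 3900) = √(49*(1 + 336*0) + 3900) = √(49*(1 + 0) + 3900) = √(49*1 + 3900) = √(49 + 3900) = √3949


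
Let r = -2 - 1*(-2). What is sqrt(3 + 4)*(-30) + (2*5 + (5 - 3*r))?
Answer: 15 - 30*sqrt(7) ≈ -64.373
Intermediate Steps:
r = 0 (r = -2 + 2 = 0)
sqrt(3 + 4)*(-30) + (2*5 + (5 - 3*r)) = sqrt(3 + 4)*(-30) + (2*5 + (5 - 3*0)) = sqrt(7)*(-30) + (10 + (5 + 0)) = -30*sqrt(7) + (10 + 5) = -30*sqrt(7) + 15 = 15 - 30*sqrt(7)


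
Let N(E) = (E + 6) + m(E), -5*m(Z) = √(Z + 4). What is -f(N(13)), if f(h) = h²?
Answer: -9042/25 + 38*√17/5 ≈ -330.34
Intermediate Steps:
m(Z) = -√(4 + Z)/5 (m(Z) = -√(Z + 4)/5 = -√(4 + Z)/5)
N(E) = 6 + E - √(4 + E)/5 (N(E) = (E + 6) - √(4 + E)/5 = (6 + E) - √(4 + E)/5 = 6 + E - √(4 + E)/5)
-f(N(13)) = -(6 + 13 - √(4 + 13)/5)² = -(6 + 13 - √17/5)² = -(19 - √17/5)²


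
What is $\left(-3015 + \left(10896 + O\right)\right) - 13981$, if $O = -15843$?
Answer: $-21943$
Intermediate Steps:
$\left(-3015 + \left(10896 + O\right)\right) - 13981 = \left(-3015 + \left(10896 - 15843\right)\right) - 13981 = \left(-3015 - 4947\right) - 13981 = -7962 - 13981 = -21943$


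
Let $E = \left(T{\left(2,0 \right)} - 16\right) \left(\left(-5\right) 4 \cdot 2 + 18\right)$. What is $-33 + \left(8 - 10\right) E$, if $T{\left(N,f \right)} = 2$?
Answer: $-649$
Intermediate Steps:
$E = 308$ ($E = \left(2 - 16\right) \left(\left(-5\right) 4 \cdot 2 + 18\right) = - 14 \left(\left(-20\right) 2 + 18\right) = - 14 \left(-40 + 18\right) = \left(-14\right) \left(-22\right) = 308$)
$-33 + \left(8 - 10\right) E = -33 + \left(8 - 10\right) 308 = -33 - 616 = -649$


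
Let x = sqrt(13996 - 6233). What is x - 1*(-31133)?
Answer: 31133 + sqrt(7763) ≈ 31221.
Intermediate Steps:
x = sqrt(7763) ≈ 88.108
x - 1*(-31133) = sqrt(7763) - 1*(-31133) = sqrt(7763) + 31133 = 31133 + sqrt(7763)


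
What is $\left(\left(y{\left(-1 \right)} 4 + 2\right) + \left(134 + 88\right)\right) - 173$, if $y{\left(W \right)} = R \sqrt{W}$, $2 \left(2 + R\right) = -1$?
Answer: $51 - 10 i \approx 51.0 - 10.0 i$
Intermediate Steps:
$R = - \frac{5}{2}$ ($R = -2 + \frac{1}{2} \left(-1\right) = -2 - \frac{1}{2} = - \frac{5}{2} \approx -2.5$)
$y{\left(W \right)} = - \frac{5 \sqrt{W}}{2}$
$\left(\left(y{\left(-1 \right)} 4 + 2\right) + \left(134 + 88\right)\right) - 173 = \left(\left(- \frac{5 \sqrt{-1}}{2} \cdot 4 + 2\right) + \left(134 + 88\right)\right) - 173 = \left(\left(- \frac{5 i}{2} \cdot 4 + 2\right) + 222\right) - 173 = \left(\left(- 10 i + 2\right) + 222\right) - 173 = \left(\left(2 - 10 i\right) + 222\right) - 173 = \left(224 - 10 i\right) - 173 = 51 - 10 i$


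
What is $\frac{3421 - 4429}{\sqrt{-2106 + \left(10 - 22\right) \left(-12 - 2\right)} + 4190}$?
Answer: $- \frac{2111760}{8779019} + \frac{504 i \sqrt{1938}}{8779019} \approx -0.24055 + 0.0025273 i$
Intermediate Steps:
$\frac{3421 - 4429}{\sqrt{-2106 + \left(10 - 22\right) \left(-12 - 2\right)} + 4190} = - \frac{1008}{\sqrt{-2106 - 12 \left(-12 - 2\right)} + 4190} = - \frac{1008}{\sqrt{-2106 - -168} + 4190} = - \frac{1008}{\sqrt{-2106 + 168} + 4190} = - \frac{1008}{\sqrt{-1938} + 4190} = - \frac{1008}{i \sqrt{1938} + 4190} = - \frac{1008}{4190 + i \sqrt{1938}}$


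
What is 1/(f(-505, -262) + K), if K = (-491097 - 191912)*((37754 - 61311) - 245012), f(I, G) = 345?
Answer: 1/183435044466 ≈ 5.4515e-12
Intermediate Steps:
K = 183435044121 (K = -683009*(-23557 - 245012) = -683009*(-268569) = 183435044121)
1/(f(-505, -262) + K) = 1/(345 + 183435044121) = 1/183435044466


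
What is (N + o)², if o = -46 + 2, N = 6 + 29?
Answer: 81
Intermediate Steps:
N = 35
o = -44
(N + o)² = (35 - 44)² = (-9)² = 81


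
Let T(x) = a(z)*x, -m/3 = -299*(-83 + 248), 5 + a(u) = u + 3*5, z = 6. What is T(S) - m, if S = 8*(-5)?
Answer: -148645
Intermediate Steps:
a(u) = 10 + u (a(u) = -5 + (u + 3*5) = -5 + (u + 15) = -5 + (15 + u) = 10 + u)
m = 148005 (m = -(-897)*(-83 + 248) = -(-897)*165 = -3*(-49335) = 148005)
S = -40
T(x) = 16*x (T(x) = (10 + 6)*x = 16*x)
T(S) - m = 16*(-40) - 1*148005 = -640 - 148005 = -148645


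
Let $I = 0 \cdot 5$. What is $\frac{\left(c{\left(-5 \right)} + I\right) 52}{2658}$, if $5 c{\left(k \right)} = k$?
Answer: $- \frac{26}{1329} \approx -0.019564$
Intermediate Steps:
$I = 0$
$c{\left(k \right)} = \frac{k}{5}$
$\frac{\left(c{\left(-5 \right)} + I\right) 52}{2658} = \frac{\left(\frac{1}{5} \left(-5\right) + 0\right) 52}{2658} = \left(-1 + 0\right) 52 \cdot \frac{1}{2658} = \left(-1\right) 52 \cdot \frac{1}{2658} = \left(-52\right) \frac{1}{2658} = - \frac{26}{1329}$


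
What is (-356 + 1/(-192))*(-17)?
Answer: 1162001/192 ≈ 6052.1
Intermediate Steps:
(-356 + 1/(-192))*(-17) = (-356 - 1/192)*(-17) = -68353/192*(-17) = 1162001/192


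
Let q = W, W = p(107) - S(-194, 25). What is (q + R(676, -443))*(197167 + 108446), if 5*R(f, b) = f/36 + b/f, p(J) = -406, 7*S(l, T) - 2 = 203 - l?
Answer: -474522011271/3380 ≈ -1.4039e+8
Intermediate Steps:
S(l, T) = 205/7 - l/7 (S(l, T) = 2/7 + (203 - l)/7 = 2/7 + (29 - l/7) = 205/7 - l/7)
R(f, b) = f/180 + b/(5*f) (R(f, b) = (f/36 + b/f)/5 = f/180 + b/(5*f))
W = -463 (W = -406 - (205/7 - ⅐*(-194)) = -406 - (205/7 + 194/7) = -406 - 1*57 = -406 - 57 = -463)
q = -463
(q + R(676, -443))*(197167 + 108446) = (-463 + ((1/180)*676 + (⅕)*(-443)/676))*(197167 + 108446) = (-463 + (169/45 + (⅕)*(-443)*(1/676)))*305613 = (-463 + (169/45 - 443/3380))*305613 = (-463 + 110257/30420)*305613 = -13974203/30420*305613 = -474522011271/3380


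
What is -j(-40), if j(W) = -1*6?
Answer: 6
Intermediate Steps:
j(W) = -6
-j(-40) = -1*(-6) = 6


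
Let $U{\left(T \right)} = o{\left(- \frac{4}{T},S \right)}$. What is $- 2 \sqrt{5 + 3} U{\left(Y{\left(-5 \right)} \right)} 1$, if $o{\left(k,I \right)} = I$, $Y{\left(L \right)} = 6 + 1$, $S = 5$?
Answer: $- 20 \sqrt{2} \approx -28.284$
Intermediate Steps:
$Y{\left(L \right)} = 7$
$U{\left(T \right)} = 5$
$- 2 \sqrt{5 + 3} U{\left(Y{\left(-5 \right)} \right)} 1 = - 2 \sqrt{5 + 3} \cdot 5 \cdot 1 = - 2 \sqrt{8} \cdot 5 \cdot 1 = - 2 \cdot 2 \sqrt{2} \cdot 5 \cdot 1 = - 2 \cdot 10 \sqrt{2} \cdot 1 = - 20 \sqrt{2} \cdot 1 = - 20 \sqrt{2}$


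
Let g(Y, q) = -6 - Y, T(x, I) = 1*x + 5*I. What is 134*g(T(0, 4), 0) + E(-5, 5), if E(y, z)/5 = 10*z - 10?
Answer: -3284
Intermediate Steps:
T(x, I) = x + 5*I
E(y, z) = -50 + 50*z (E(y, z) = 5*(10*z - 10) = 5*(-10 + 10*z) = -50 + 50*z)
134*g(T(0, 4), 0) + E(-5, 5) = 134*(-6 - (0 + 5*4)) + (-50 + 50*5) = 134*(-6 - (0 + 20)) + (-50 + 250) = 134*(-6 - 1*20) + 200 = 134*(-6 - 20) + 200 = 134*(-26) + 200 = -3484 + 200 = -3284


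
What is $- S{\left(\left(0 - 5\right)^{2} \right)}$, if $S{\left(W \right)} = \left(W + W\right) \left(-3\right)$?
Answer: $150$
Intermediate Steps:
$S{\left(W \right)} = - 6 W$ ($S{\left(W \right)} = 2 W \left(-3\right) = - 6 W$)
$- S{\left(\left(0 - 5\right)^{2} \right)} = - \left(-6\right) \left(0 - 5\right)^{2} = - \left(-6\right) \left(-5\right)^{2} = - \left(-6\right) 25 = \left(-1\right) \left(-150\right) = 150$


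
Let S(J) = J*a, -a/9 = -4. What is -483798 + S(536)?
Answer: -464502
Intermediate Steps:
a = 36 (a = -9*(-4) = 36)
S(J) = 36*J (S(J) = J*36 = 36*J)
-483798 + S(536) = -483798 + 36*536 = -483798 + 19296 = -464502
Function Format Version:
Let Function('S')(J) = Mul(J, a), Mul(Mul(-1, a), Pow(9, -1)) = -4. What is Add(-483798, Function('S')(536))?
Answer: -464502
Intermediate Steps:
a = 36 (a = Mul(-9, -4) = 36)
Function('S')(J) = Mul(36, J) (Function('S')(J) = Mul(J, 36) = Mul(36, J))
Add(-483798, Function('S')(536)) = Add(-483798, Mul(36, 536)) = Add(-483798, 19296) = -464502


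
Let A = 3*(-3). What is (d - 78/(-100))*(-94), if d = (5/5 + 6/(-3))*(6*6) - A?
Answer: 61617/25 ≈ 2464.7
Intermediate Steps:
A = -9
d = -27 (d = (5/5 + 6/(-3))*(6*6) - 1*(-9) = (5*(⅕) + 6*(-⅓))*36 + 9 = (1 - 2)*36 + 9 = -1*36 + 9 = -36 + 9 = -27)
(d - 78/(-100))*(-94) = (-27 - 78/(-100))*(-94) = (-27 - 78*(-1/100))*(-94) = (-27 + 39/50)*(-94) = -1311/50*(-94) = 61617/25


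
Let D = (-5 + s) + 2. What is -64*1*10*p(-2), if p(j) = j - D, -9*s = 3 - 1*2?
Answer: -6400/9 ≈ -711.11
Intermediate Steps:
s = -⅑ (s = -(3 - 1*2)/9 = -(3 - 2)/9 = -⅑*1 = -⅑ ≈ -0.11111)
D = -28/9 (D = (-5 - ⅑) + 2 = -46/9 + 2 = -28/9 ≈ -3.1111)
p(j) = 28/9 + j (p(j) = j - 1*(-28/9) = j + 28/9 = 28/9 + j)
-64*1*10*p(-2) = -64*1*10*(28/9 - 2) = -640*10/9 = -64*100/9 = -6400/9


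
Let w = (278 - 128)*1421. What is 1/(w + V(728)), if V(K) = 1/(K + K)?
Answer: 1456/310346401 ≈ 4.6915e-6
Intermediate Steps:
V(K) = 1/(2*K)
w = 213150 (w = 150*1421 = 213150)
1/(w + V(728)) = 1/(213150 + (1/2)/728) = 1/(213150 + (1/2)*(1/728)) = 1/(213150 + 1/1456) = 1/(310346401/1456) = 1456/310346401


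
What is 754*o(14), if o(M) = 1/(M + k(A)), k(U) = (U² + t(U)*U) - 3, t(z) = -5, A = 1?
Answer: 754/7 ≈ 107.71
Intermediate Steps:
k(U) = -3 + U² - 5*U (k(U) = (U² - 5*U) - 3 = -3 + U² - 5*U)
o(M) = 1/(-7 + M) (o(M) = 1/(M + (-3 + 1² - 5*1)) = 1/(M + (-3 + 1 - 5)) = 1/(M - 7) = 1/(-7 + M))
754*o(14) = 754/(-7 + 14) = 754/7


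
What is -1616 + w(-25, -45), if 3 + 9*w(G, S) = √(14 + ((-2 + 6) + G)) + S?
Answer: -4864/3 + I*√7/9 ≈ -1621.3 + 0.29397*I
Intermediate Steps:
w(G, S) = -⅓ + S/9 + √(18 + G)/9 (w(G, S) = -⅓ + (√(14 + ((-2 + 6) + G)) + S)/9 = -⅓ + (√(14 + (4 + G)) + S)/9 = -⅓ + (√(18 + G) + S)/9 = -⅓ + (S + √(18 + G))/9 = -⅓ + (S/9 + √(18 + G)/9) = -⅓ + S/9 + √(18 + G)/9)
-1616 + w(-25, -45) = -1616 + (-⅓ + (⅑)*(-45) + √(18 - 25)/9) = -1616 + (-⅓ - 5 + √(-7)/9) = -1616 + (-⅓ - 5 + (I*√7)/9) = -1616 + (-⅓ - 5 + I*√7/9) = -1616 + (-16/3 + I*√7/9) = -4864/3 + I*√7/9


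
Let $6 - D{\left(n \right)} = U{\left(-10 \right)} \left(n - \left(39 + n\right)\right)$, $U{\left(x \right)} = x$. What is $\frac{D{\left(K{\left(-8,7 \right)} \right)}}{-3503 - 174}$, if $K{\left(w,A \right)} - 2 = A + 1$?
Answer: $\frac{384}{3677} \approx 0.10443$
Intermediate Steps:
$K{\left(w,A \right)} = 3 + A$ ($K{\left(w,A \right)} = 2 + \left(A + 1\right) = 2 + \left(1 + A\right) = 3 + A$)
$D{\left(n \right)} = -384$ ($D{\left(n \right)} = 6 - - 10 \left(n - \left(39 + n\right)\right) = 6 - \left(-10\right) \left(-39\right) = 6 - 390 = -384$)
$\frac{D{\left(K{\left(-8,7 \right)} \right)}}{-3503 - 174} = - \frac{384}{-3503 - 174} = - \frac{384}{-3677} = \left(-384\right) \left(- \frac{1}{3677}\right) = \frac{384}{3677}$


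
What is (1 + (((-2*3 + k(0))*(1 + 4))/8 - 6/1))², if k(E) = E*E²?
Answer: 1225/16 ≈ 76.563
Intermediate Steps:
k(E) = E³
(1 + (((-2*3 + k(0))*(1 + 4))/8 - 6/1))² = (1 + (((-2*3 + 0³)*(1 + 4))/8 - 6/1))² = (1 + (((-6 + 0)*5)*(⅛) - 6*1))² = (1 + (-6*5*(⅛) - 6))² = (1 + (-30*⅛ - 6))² = (1 + (-15/4 - 6))² = (1 - 39/4)² = (-35/4)² = 1225/16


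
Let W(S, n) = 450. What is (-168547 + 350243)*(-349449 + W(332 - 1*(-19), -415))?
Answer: -63411722304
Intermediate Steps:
(-168547 + 350243)*(-349449 + W(332 - 1*(-19), -415)) = (-168547 + 350243)*(-349449 + 450) = 181696*(-348999) = -63411722304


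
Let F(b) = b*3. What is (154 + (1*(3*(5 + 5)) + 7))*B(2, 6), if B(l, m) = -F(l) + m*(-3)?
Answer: -4584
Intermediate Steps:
F(b) = 3*b
B(l, m) = -3*l - 3*m (B(l, m) = -3*l + m*(-3) = -3*l - 3*m)
(154 + (1*(3*(5 + 5)) + 7))*B(2, 6) = (154 + (1*(3*(5 + 5)) + 7))*(-3*2 - 3*6) = (154 + (1*(3*10) + 7))*(-6 - 18) = (154 + (1*30 + 7))*(-24) = (154 + (30 + 7))*(-24) = (154 + 37)*(-24) = 191*(-24) = -4584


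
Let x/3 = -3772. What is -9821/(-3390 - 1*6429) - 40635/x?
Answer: 170043167/37037268 ≈ 4.5911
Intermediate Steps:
x = -11316 (x = 3*(-3772) = -11316)
-9821/(-3390 - 1*6429) - 40635/x = -9821/(-3390 - 1*6429) - 40635/(-11316) = -9821/(-3390 - 6429) - 40635*(-1/11316) = -9821/(-9819) + 13545/3772 = -9821*(-1/9819) + 13545/3772 = 9821/9819 + 13545/3772 = 170043167/37037268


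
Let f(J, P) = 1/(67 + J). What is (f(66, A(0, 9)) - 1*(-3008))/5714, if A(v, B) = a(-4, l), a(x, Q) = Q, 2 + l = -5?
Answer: 400065/759962 ≈ 0.52643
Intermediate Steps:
l = -7 (l = -2 - 5 = -7)
A(v, B) = -7
(f(66, A(0, 9)) - 1*(-3008))/5714 = (1/(67 + 66) - 1*(-3008))/5714 = (1/133 + 3008)*(1/5714) = (400065/133)*(1/5714) = 400065/759962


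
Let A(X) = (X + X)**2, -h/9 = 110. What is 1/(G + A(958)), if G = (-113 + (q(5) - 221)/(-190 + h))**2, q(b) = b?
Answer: 87025/320581273361 ≈ 2.7146e-7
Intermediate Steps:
h = -990 (h = -9*110 = -990)
A(X) = 4*X**2 (A(X) = (2*X)**2 = 4*X**2)
G = 1107624961/87025 (G = (-113 + (5 - 221)/(-190 - 990))**2 = (-113 - 216/(-1180))**2 = (-113 - 216*(-1/1180))**2 = (-113 + 54/295)**2 = (-33281/295)**2 = 1107624961/87025 ≈ 12728.)
1/(G + A(958)) = 1/(1107624961/87025 + 4*958**2) = 1/(1107624961/87025 + 4*917764) = 1/(1107624961/87025 + 3671056) = 1/(320581273361/87025) = 87025/320581273361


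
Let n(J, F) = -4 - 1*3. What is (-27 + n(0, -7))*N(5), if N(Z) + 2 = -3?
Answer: 170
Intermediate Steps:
n(J, F) = -7 (n(J, F) = -4 - 3 = -7)
N(Z) = -5 (N(Z) = -2 - 3 = -5)
(-27 + n(0, -7))*N(5) = (-27 - 7)*(-5) = -34*(-5) = 170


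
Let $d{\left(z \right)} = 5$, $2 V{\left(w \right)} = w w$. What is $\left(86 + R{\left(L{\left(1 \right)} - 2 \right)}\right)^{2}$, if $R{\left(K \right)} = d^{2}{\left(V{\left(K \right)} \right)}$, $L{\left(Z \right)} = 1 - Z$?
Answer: $12321$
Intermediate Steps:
$V{\left(w \right)} = \frac{w^{2}}{2}$ ($V{\left(w \right)} = \frac{w w}{2} = \frac{w^{2}}{2}$)
$R{\left(K \right)} = 25$ ($R{\left(K \right)} = 5^{2} = 25$)
$\left(86 + R{\left(L{\left(1 \right)} - 2 \right)}\right)^{2} = \left(86 + 25\right)^{2} = 111^{2} = 12321$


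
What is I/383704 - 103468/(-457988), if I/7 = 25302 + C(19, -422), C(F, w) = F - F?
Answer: 15102146513/21966478444 ≈ 0.68751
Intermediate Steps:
C(F, w) = 0
I = 177114 (I = 7*(25302 + 0) = 7*25302 = 177114)
I/383704 - 103468/(-457988) = 177114/383704 - 103468/(-457988) = 177114*(1/383704) - 103468*(-1/457988) = 88557/191852 + 25867/114497 = 15102146513/21966478444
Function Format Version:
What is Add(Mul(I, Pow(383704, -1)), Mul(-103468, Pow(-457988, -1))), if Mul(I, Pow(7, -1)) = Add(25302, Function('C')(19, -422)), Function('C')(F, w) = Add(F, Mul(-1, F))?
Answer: Rational(15102146513, 21966478444) ≈ 0.68751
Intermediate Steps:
Function('C')(F, w) = 0
I = 177114 (I = Mul(7, Add(25302, 0)) = Mul(7, 25302) = 177114)
Add(Mul(I, Pow(383704, -1)), Mul(-103468, Pow(-457988, -1))) = Add(Mul(177114, Pow(383704, -1)), Mul(-103468, Pow(-457988, -1))) = Add(Mul(177114, Rational(1, 383704)), Mul(-103468, Rational(-1, 457988))) = Add(Rational(88557, 191852), Rational(25867, 114497)) = Rational(15102146513, 21966478444)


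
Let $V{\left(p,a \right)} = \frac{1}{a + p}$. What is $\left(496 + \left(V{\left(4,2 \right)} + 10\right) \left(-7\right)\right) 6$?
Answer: $2549$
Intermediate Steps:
$\left(496 + \left(V{\left(4,2 \right)} + 10\right) \left(-7\right)\right) 6 = \left(496 + \left(\frac{1}{2 + 4} + 10\right) \left(-7\right)\right) 6 = \left(496 + \left(\frac{1}{6} + 10\right) \left(-7\right)\right) 6 = \left(496 + \frac{61}{6} \left(-7\right)\right) 6 = \left(496 - \frac{427}{6}\right) 6 = \frac{2549}{6} \cdot 6 = 2549$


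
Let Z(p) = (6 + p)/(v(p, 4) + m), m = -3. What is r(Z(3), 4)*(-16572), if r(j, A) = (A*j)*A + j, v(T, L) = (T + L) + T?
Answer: -2535516/7 ≈ -3.6222e+5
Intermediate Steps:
v(T, L) = L + 2*T (v(T, L) = (L + T) + T = L + 2*T)
Z(p) = (6 + p)/(1 + 2*p) (Z(p) = (6 + p)/((4 + 2*p) - 3) = (6 + p)/(1 + 2*p))
r(j, A) = j + j*A**2 (r(j, A) = j*A**2 + j = j + j*A**2)
r(Z(3), 4)*(-16572) = (((6 + 3)/(1 + 2*3))*(1 + 4**2))*(-16572) = ((9/(1 + 6))*(1 + 16))*(-16572) = ((9/7)*17)*(-16572) = (153/7)*(-16572) = -2535516/7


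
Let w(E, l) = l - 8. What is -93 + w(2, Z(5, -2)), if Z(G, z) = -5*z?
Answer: -91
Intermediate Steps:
w(E, l) = -8 + l
-93 + w(2, Z(5, -2)) = -93 + (-8 - 5*(-2)) = -93 + (-8 + 10) = -93 + 2 = -91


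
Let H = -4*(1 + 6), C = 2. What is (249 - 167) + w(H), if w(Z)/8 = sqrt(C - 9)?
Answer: 82 + 8*I*sqrt(7) ≈ 82.0 + 21.166*I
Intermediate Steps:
H = -28 (H = -4*7 = -28)
w(Z) = 8*I*sqrt(7) (w(Z) = 8*sqrt(2 - 9) = 8*sqrt(-7) = 8*(I*sqrt(7)) = 8*I*sqrt(7))
(249 - 167) + w(H) = (249 - 167) + 8*I*sqrt(7) = 82 + 8*I*sqrt(7)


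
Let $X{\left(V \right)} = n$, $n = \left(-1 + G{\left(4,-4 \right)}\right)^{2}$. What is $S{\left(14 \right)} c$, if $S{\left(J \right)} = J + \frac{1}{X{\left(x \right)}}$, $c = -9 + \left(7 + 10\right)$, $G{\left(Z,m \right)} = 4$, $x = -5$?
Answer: $\frac{1016}{9} \approx 112.89$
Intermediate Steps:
$c = 8$ ($c = -9 + 17 = 8$)
$n = 9$ ($n = \left(-1 + 4\right)^{2} = 3^{2} = 9$)
$X{\left(V \right)} = 9$
$S{\left(J \right)} = \frac{1}{9} + J$ ($S{\left(J \right)} = J + \frac{1}{9} = \frac{1}{9} + J$)
$S{\left(14 \right)} c = \left(\frac{1}{9} + 14\right) 8 = \frac{127}{9} \cdot 8 = \frac{1016}{9}$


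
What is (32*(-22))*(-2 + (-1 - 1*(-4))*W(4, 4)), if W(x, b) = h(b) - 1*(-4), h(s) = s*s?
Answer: -40832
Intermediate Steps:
h(s) = s²
W(x, b) = 4 + b² (W(x, b) = b² - 1*(-4) = b² + 4 = 4 + b²)
(32*(-22))*(-2 + (-1 - 1*(-4))*W(4, 4)) = (32*(-22))*(-2 + (-1 - 1*(-4))*(4 + 4²)) = -704*(-2 + (-1 + 4)*(4 + 16)) = -704*(-2 + 3*20) = -704*(-2 + 60) = -704*58 = -40832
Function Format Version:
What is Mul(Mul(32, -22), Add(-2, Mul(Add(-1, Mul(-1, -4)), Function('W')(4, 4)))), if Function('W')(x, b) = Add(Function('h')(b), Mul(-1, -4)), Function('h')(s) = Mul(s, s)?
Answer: -40832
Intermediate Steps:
Function('h')(s) = Pow(s, 2)
Function('W')(x, b) = Add(4, Pow(b, 2)) (Function('W')(x, b) = Add(Pow(b, 2), Mul(-1, -4)) = Add(Pow(b, 2), 4) = Add(4, Pow(b, 2)))
Mul(Mul(32, -22), Add(-2, Mul(Add(-1, Mul(-1, -4)), Function('W')(4, 4)))) = Mul(Mul(32, -22), Add(-2, Mul(Add(-1, Mul(-1, -4)), Add(4, Pow(4, 2))))) = Mul(-704, Add(-2, Mul(Add(-1, 4), Add(4, 16)))) = Mul(-704, Add(-2, Mul(3, 20))) = Mul(-704, Add(-2, 60)) = Mul(-704, 58) = -40832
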